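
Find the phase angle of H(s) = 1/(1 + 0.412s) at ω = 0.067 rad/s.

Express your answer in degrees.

Phase = -arctan(ωτ) = -arctan(0.067 × 0.412) = -1.6°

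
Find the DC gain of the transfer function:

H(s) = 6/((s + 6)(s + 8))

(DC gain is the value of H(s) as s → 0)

DC gain = H(0) = 6/(6 × 8) = 6/48 = 0.125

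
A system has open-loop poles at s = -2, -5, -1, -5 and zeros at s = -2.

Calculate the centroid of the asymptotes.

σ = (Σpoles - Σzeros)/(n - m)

σ = (Σpoles - Σzeros)/(n - m) = (-13 - (-2))/(4 - 1) = -11/3 = -3.67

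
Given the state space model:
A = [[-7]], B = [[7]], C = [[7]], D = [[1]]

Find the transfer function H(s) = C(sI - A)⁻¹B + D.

(sI - A)⁻¹ = 1/(s + 7). H(s) = 7×7/(s + 7) + 1 = (s + 56)/(s + 7).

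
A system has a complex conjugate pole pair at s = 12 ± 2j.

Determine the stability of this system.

Real part of poles is 12 (> 0, right half-plane). Unstable.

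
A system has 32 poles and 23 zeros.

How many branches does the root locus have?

Root locus has n branches where n = number of poles = 32.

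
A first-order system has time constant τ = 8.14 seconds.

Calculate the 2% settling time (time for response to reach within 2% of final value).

For first-order system, 2% settling time ≈ 4τ = 4 × 8.14 = 32.56 s.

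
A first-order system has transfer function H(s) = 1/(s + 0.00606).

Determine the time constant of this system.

For H(s) = 1/(s + 1/τ), the pole is at -1/τ = -0.00606, so τ = 1/0.00606 = 165 s.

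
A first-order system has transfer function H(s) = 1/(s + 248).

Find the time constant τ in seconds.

For H(s) = 1/(s + 1/τ), the pole is at -1/τ = -248, so τ = 1/248 = 0.0040 s.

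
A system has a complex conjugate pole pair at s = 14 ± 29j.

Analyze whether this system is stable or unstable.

Real part of poles is 14 (> 0, right half-plane). Unstable.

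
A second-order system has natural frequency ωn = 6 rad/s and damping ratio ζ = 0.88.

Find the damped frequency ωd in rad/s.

ωd = ωn√(1 - ζ²) = 6√(1 - 0.88²) = 2.85 rad/s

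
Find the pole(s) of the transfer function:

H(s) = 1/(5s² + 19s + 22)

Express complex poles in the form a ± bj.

Discriminant = 19² - 4×5×22 = 361 - 440 = -79 < 0, so the poles are a complex conjugate pair s = (-19 ± j√79)/(2×5). Real part = -19/(2×5) = -19/10 = -1.9; imaginary part = ±√79/(2×5) ≈ 0.8888. Poles: s = -1.9 ± 0.8888j.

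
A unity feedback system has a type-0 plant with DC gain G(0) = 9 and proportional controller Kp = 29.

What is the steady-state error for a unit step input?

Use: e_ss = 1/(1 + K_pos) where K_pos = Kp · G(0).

K_pos = Kp · G(0) = 29 × 9 = 261. e_ss = 1/(1 + 261) = 0.0038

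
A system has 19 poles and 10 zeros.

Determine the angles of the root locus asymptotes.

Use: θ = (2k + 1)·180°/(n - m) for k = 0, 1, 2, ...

n - m = 19 - 10 = 9. Angles: θk = (2k + 1)·180°/9 = 20°, 60°, 100°, 140°, 180°, 220°, 260°, 300°, 340°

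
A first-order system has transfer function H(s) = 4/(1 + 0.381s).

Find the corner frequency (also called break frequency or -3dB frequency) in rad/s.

Corner frequency = 1/τ = 1/0.381 = 2.625 rad/s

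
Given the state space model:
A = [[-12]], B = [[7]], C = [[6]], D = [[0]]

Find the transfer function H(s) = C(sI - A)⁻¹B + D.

(sI - A)⁻¹ = 1/(s + 12). H(s) = 6 × 7/(s + 12) + 0 = 42/(s + 12).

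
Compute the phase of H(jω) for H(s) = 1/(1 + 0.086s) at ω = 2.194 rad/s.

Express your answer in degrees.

Phase = -arctan(ωτ) = -arctan(2.194 × 0.086) = -10.7°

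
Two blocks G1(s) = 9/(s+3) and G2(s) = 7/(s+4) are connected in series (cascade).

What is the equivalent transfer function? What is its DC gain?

Series: multiply transfer functions. G_eq = 9/(s+3) × 7/(s+4) = 63/((s+3)(s+4)). DC gain = 63/(3×4) = 5.25.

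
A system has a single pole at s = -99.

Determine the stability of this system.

Pole at s = -99 is in the left half-plane. Stable.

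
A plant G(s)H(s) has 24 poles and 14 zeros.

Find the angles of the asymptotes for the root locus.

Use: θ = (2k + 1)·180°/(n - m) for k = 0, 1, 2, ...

n - m = 24 - 14 = 10. Angles: θk = (2k + 1)·180°/10 = 18°, 54°, 90°, 126°, 162°, 198°, 234°, 270°, 306°, 342°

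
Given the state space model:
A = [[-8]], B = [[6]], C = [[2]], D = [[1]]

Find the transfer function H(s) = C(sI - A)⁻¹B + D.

(sI - A)⁻¹ = 1/(s + 8). H(s) = 2×6/(s + 8) + 1 = (s + 20)/(s + 8).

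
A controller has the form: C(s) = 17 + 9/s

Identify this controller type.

This is a Proportional-Integral (PI) controller.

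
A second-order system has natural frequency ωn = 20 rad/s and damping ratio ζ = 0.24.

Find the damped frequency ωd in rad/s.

ωd = ωn√(1 - ζ²) = 20√(1 - 0.24²) = 19.42 rad/s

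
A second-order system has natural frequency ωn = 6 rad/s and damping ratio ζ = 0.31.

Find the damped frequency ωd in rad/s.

ωd = ωn√(1 - ζ²) = 6√(1 - 0.31²) = 5.7 rad/s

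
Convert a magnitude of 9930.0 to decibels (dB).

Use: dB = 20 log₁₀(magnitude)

dB = 20 log₁₀(9930.0) = 79.9 dB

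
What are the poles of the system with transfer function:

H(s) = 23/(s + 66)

Pole is where denominator = 0: s + 66 = 0, so s = -66.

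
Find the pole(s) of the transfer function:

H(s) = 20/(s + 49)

Pole is where denominator = 0: s + 49 = 0, so s = -49.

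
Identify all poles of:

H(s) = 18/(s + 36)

Pole is where denominator = 0: s + 36 = 0, so s = -36.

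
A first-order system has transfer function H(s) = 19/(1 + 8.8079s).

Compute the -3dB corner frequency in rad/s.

Corner frequency = 1/τ = 1/8.8079 = 0.114 rad/s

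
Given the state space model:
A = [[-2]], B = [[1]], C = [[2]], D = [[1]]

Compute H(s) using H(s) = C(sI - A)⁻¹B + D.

(sI - A)⁻¹ = 1/(s + 2). H(s) = 2×1/(s + 2) + 1 = (s + 4)/(s + 2).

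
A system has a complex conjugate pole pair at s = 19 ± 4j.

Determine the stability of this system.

Real part of poles is 19 (> 0, right half-plane). Unstable.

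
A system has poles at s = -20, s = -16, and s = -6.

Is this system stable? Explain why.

All poles are in the left half-plane. System is stable.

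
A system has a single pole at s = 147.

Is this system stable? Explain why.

Pole at s = 147 is in the right half-plane. Unstable.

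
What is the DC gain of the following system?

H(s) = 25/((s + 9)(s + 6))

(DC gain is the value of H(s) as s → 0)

DC gain = H(0) = 25/(9 × 6) = 25/54 = 0.4630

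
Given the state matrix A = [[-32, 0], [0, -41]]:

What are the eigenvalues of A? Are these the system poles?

For diagonal matrix, eigenvalues are diagonal entries: λ₁ = -32, λ₂ = -41. Eigenvalues of A = system poles.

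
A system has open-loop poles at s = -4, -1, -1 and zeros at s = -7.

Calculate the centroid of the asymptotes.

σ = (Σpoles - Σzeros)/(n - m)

σ = (Σpoles - Σzeros)/(n - m) = (-6 - (-7))/(3 - 1) = 1/2 = 0.5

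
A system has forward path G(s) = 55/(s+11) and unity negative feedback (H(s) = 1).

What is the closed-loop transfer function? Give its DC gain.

T(s) = G/(1+GH) = [55/(s+11)] / [1 + 55/(s+11)] = 55/(s+11+55) = 55/(s+66). DC gain = 55/66 = 0.8333.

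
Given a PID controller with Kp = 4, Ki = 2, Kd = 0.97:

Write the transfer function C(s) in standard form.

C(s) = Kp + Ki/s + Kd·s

Substituting values: C(s) = 4 + 2/s + 0.97s = (0.97s² + 4s + 2)/s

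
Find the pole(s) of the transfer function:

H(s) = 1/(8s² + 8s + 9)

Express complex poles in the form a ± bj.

Discriminant = 8² - 4×8×9 = 64 - 288 = -224 < 0, so the poles are a complex conjugate pair s = (-8 ± j√224)/(2×8). Real part = -8/(2×8) = -8/16 = -0.5; imaginary part = ±√224/(2×8) ≈ 0.9354. Poles: s = -0.5 ± 0.9354j.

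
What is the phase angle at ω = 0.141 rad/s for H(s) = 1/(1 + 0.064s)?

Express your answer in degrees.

Phase = -arctan(ωτ) = -arctan(0.141 × 0.064) = -0.5°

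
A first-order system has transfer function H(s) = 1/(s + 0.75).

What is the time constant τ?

For H(s) = 1/(s + 1/τ), the pole is at -1/τ = -0.75, so τ = 1/0.75 = 1.3333 s.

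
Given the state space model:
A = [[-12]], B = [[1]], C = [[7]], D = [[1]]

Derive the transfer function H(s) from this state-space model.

(sI - A)⁻¹ = 1/(s + 12). H(s) = 7×1/(s + 12) + 1 = (s + 19)/(s + 12).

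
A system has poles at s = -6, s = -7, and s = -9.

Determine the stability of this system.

All poles are in the left half-plane. System is stable.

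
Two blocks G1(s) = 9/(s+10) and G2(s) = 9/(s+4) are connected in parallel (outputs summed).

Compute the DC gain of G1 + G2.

Parallel: G_eq = G1 + G2. DC gain = G1(0) + G2(0) = 9/10 + 9/4 = 0.9 + 2.25 = 3.15.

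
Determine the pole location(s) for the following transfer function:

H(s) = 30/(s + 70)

Pole is where denominator = 0: s + 70 = 0, so s = -70.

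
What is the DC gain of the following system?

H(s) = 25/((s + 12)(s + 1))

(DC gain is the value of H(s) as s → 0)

DC gain = H(0) = 25/(12 × 1) = 25/12 = 2.0833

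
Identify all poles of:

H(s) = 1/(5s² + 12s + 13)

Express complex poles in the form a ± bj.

Discriminant = 12² - 4×5×13 = 144 - 260 = -116 < 0, so the poles are a complex conjugate pair s = (-12 ± j√116)/(2×5). Real part = -12/(2×5) = -12/10 = -1.2; imaginary part = ±√116/(2×5) ≈ 1.0770. Poles: s = -1.2 ± 1.0770j.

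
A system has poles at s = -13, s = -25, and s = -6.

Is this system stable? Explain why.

All poles are in the left half-plane. System is stable.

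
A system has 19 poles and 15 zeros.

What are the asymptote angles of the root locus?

n - m = 19 - 15 = 4. Angles: θk = (2k + 1)·180°/4 = 45°, 135°, 225°, 315°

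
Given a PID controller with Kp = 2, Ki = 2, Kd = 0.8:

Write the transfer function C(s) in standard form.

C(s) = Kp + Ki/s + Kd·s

Substituting values: C(s) = 2 + 2/s + 0.8s = (0.8s² + 2s + 2)/s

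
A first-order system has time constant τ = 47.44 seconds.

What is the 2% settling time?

For first-order system, 2% settling time ≈ 4τ = 4 × 47.44 = 189.76 s.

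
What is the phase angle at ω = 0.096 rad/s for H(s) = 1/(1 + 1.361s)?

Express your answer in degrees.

Phase = -arctan(ωτ) = -arctan(0.096 × 1.361) = -7.4°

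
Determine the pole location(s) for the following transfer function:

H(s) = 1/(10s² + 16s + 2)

Discriminant = 16² - 4×10×2 = 256 - 80 = 176 > 0, so two distinct real poles. Using quadratic formula: s = (-16 ± √176)/(2×10) = (-16 ± √176)/20, with √176 ≈ 13.2665. s₁ ≈ -0.1367, s₂ ≈ -1.4633. Poles: s₁ = -0.1367, s₂ = -1.4633.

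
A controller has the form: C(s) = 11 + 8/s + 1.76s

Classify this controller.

This is a Proportional-Integral-Derivative (PID) controller.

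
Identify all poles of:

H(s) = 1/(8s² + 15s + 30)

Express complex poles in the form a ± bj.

Discriminant = 15² - 4×8×30 = 225 - 960 = -735 < 0, so the poles are a complex conjugate pair s = (-15 ± j√735)/(2×8). Real part = -15/(2×8) = -15/16 = -0.9375; imaginary part = ±√735/(2×8) ≈ 1.6944. Poles: s = -0.9375 ± 1.6944j.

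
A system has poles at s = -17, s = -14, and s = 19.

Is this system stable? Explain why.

Pole(s) at s = 19 are not in the left half-plane. System is unstable.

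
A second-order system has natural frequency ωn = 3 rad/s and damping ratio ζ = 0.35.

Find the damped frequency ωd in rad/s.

ωd = ωn√(1 - ζ²) = 3√(1 - 0.35²) = 2.81 rad/s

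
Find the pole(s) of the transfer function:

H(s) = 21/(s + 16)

Pole is where denominator = 0: s + 16 = 0, so s = -16.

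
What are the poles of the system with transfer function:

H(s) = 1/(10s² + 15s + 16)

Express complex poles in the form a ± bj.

Discriminant = 15² - 4×10×16 = 225 - 640 = -415 < 0, so the poles are a complex conjugate pair s = (-15 ± j√415)/(2×10). Real part = -15/(2×10) = -15/20 = -0.75; imaginary part = ±√415/(2×10) ≈ 1.0186. Poles: s = -0.75 ± 1.0186j.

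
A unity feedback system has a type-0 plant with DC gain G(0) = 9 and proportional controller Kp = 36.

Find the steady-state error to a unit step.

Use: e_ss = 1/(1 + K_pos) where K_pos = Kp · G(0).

K_pos = Kp · G(0) = 36 × 9 = 324. e_ss = 1/(1 + 324) = 0.0031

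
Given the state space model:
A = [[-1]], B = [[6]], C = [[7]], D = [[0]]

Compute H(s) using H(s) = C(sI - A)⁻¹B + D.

(sI - A)⁻¹ = 1/(s + 1). H(s) = 7 × 6/(s + 1) + 0 = 42/(s + 1).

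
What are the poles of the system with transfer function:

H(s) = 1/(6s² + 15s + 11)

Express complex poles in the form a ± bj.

Discriminant = 15² - 4×6×11 = 225 - 264 = -39 < 0, so the poles are a complex conjugate pair s = (-15 ± j√39)/(2×6). Real part = -15/(2×6) = -15/12 = -1.25; imaginary part = ±√39/(2×6) ≈ 0.5204. Poles: s = -1.25 ± 0.5204j.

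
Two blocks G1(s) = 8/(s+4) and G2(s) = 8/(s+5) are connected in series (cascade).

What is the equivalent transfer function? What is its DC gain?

Series: multiply transfer functions. G_eq = 8/(s+4) × 8/(s+5) = 64/((s+4)(s+5)). DC gain = 64/(4×5) = 3.2.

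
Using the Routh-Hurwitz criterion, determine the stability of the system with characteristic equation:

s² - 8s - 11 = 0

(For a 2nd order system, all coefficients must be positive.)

Coefficients: 1, -8, -11. b=-8, c=-11 not positive, so system is unstable.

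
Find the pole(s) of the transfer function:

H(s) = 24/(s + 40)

Pole is where denominator = 0: s + 40 = 0, so s = -40.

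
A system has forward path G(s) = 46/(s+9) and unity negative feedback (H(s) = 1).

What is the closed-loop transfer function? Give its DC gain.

T(s) = G/(1+GH) = [46/(s+9)] / [1 + 46/(s+9)] = 46/(s+9+46) = 46/(s+55). DC gain = 46/55 = 0.8364.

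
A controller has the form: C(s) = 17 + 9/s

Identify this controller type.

This is a Proportional-Integral (PI) controller.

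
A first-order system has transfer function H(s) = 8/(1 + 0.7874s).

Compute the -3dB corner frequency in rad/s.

Corner frequency = 1/τ = 1/0.7874 = 1.27 rad/s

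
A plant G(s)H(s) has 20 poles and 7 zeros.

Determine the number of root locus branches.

Root locus has n branches where n = number of poles = 20.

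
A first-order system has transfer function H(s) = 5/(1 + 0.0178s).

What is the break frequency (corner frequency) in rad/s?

Corner frequency = 1/τ = 1/0.0178 = 56.18 rad/s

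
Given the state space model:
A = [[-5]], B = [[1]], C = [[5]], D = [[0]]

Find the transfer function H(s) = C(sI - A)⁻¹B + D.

(sI - A)⁻¹ = 1/(s + 5). H(s) = 5 × 1/(s + 5) + 0 = 5/(s + 5).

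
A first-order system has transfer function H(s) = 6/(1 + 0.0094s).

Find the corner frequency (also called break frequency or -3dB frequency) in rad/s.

Corner frequency = 1/τ = 1/0.0094 = 106.383 rad/s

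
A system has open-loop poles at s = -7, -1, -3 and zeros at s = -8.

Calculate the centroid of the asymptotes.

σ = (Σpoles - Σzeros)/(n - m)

σ = (Σpoles - Σzeros)/(n - m) = (-11 - (-8))/(3 - 1) = -3/2 = -1.5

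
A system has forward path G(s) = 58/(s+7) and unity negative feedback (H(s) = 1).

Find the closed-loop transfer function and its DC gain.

T(s) = G/(1+GH) = [58/(s+7)] / [1 + 58/(s+7)] = 58/(s+7+58) = 58/(s+65). DC gain = 58/65 = 0.8923.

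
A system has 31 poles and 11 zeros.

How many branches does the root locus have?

Root locus has n branches where n = number of poles = 31.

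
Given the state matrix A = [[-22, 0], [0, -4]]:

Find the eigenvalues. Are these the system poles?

For diagonal matrix, eigenvalues are diagonal entries: λ₁ = -22, λ₂ = -4. Eigenvalues of A = system poles.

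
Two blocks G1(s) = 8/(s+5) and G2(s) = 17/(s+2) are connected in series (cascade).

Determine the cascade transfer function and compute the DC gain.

Series: multiply transfer functions. G_eq = 8/(s+5) × 17/(s+2) = 136/((s+5)(s+2)). DC gain = 136/(5×2) = 13.6.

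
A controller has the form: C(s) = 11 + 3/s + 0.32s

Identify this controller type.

This is a Proportional-Integral-Derivative (PID) controller.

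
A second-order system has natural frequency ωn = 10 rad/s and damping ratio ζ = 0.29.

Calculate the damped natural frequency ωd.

ωd = ωn√(1 - ζ²) = 10√(1 - 0.29²) = 9.57 rad/s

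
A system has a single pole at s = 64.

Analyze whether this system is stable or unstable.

Pole at s = 64 is in the right half-plane. Unstable.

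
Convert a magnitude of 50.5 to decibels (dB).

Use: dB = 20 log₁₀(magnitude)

dB = 20 log₁₀(50.5) = 34.1 dB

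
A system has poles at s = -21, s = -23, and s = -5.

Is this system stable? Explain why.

All poles are in the left half-plane. System is stable.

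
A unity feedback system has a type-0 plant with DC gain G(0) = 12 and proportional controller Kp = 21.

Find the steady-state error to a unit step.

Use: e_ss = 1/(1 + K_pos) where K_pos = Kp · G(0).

K_pos = Kp · G(0) = 21 × 12 = 252. e_ss = 1/(1 + 252) = 0.0040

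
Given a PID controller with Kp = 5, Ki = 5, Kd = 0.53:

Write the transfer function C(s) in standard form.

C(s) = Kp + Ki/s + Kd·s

Substituting values: C(s) = 5 + 5/s + 0.53s = (0.53s² + 5s + 5)/s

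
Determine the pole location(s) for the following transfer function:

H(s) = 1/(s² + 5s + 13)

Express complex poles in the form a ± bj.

Discriminant = 5² - 4×1×13 = 25 - 52 = -27 < 0, so the poles are a complex conjugate pair s = (-5 ± j√27)/(2×1). Real part = -5/(2×1) = -5/2 = -2.5; imaginary part = ±√27/(2×1) ≈ 2.5981. Poles: s = -2.5 ± 2.5981j.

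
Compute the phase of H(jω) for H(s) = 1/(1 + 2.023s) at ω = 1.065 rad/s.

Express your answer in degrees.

Phase = -arctan(ωτ) = -arctan(1.065 × 2.023) = -65.1°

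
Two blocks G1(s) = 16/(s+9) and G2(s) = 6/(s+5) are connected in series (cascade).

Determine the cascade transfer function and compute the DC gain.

Series: multiply transfer functions. G_eq = 16/(s+9) × 6/(s+5) = 96/((s+9)(s+5)). DC gain = 96/(9×5) = 2.1333.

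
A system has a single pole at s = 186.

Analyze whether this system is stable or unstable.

Pole at s = 186 is in the right half-plane. Unstable.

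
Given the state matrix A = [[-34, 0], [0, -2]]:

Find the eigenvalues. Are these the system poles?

For diagonal matrix, eigenvalues are diagonal entries: λ₁ = -34, λ₂ = -2. Eigenvalues of A = system poles.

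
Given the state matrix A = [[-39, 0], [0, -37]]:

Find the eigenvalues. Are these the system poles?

For diagonal matrix, eigenvalues are diagonal entries: λ₁ = -39, λ₂ = -37. Eigenvalues of A = system poles.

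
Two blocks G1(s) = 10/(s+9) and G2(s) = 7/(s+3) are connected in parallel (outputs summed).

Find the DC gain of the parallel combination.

Parallel: G_eq = G1 + G2. DC gain = G1(0) + G2(0) = 10/9 + 7/3 = 1.1111 + 2.3333 = 3.4444.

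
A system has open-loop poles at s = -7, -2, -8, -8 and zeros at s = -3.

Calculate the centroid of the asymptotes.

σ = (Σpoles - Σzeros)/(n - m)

σ = (Σpoles - Σzeros)/(n - m) = (-25 - (-3))/(4 - 1) = -22/3 = -7.33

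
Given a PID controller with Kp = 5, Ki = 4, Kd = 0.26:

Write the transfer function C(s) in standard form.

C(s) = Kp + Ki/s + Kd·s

Substituting values: C(s) = 5 + 4/s + 0.26s = (0.26s² + 5s + 4)/s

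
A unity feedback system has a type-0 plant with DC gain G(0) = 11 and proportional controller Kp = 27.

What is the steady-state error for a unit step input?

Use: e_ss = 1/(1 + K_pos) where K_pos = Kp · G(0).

K_pos = Kp · G(0) = 27 × 11 = 297. e_ss = 1/(1 + 297) = 0.0034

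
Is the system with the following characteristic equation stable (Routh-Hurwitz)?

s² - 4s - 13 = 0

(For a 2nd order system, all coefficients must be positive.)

Coefficients: 1, -4, -13. b=-4, c=-13 not positive, so system is unstable.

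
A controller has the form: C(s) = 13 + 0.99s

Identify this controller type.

This is a Proportional-Derivative (PD) controller.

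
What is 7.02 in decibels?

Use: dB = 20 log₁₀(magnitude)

dB = 20 log₁₀(7.02) = 16.9 dB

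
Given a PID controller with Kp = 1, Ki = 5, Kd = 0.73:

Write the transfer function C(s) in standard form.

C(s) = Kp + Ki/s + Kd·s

Substituting values: C(s) = 1 + 5/s + 0.73s = (0.73s² + s + 5)/s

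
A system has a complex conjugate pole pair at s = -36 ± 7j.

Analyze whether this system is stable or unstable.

Real part of poles is -36 (< 0, left half-plane). Stable.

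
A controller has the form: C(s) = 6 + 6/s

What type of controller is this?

This is a Proportional-Integral (PI) controller.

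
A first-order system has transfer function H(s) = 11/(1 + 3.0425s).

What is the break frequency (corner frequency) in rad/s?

Corner frequency = 1/τ = 1/3.0425 = 0.329 rad/s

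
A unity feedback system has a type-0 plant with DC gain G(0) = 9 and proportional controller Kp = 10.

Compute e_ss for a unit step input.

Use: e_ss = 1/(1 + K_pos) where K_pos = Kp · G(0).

K_pos = Kp · G(0) = 10 × 9 = 90. e_ss = 1/(1 + 90) = 0.0110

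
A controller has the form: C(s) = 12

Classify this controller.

This is a Proportional (P) controller.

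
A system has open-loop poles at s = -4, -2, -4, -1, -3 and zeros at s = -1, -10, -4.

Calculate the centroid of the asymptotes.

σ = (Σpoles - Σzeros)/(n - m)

σ = (Σpoles - Σzeros)/(n - m) = (-14 - (-15))/(5 - 3) = 1/2 = 0.5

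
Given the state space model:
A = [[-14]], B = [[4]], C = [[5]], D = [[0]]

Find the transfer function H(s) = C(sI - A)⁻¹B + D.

(sI - A)⁻¹ = 1/(s + 14). H(s) = 5 × 4/(s + 14) + 0 = 20/(s + 14).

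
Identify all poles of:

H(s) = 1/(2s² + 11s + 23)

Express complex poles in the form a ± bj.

Discriminant = 11² - 4×2×23 = 121 - 184 = -63 < 0, so the poles are a complex conjugate pair s = (-11 ± j√63)/(2×2). Real part = -11/(2×2) = -11/4 = -2.75; imaginary part = ±√63/(2×2) ≈ 1.9843. Poles: s = -2.75 ± 1.9843j.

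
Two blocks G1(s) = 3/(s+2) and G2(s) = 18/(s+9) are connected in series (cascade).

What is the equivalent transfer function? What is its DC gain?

Series: multiply transfer functions. G_eq = 3/(s+2) × 18/(s+9) = 54/((s+2)(s+9)). DC gain = 54/(2×9) = 3.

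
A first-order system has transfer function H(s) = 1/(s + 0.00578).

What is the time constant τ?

For H(s) = 1/(s + 1/τ), the pole is at -1/τ = -0.00578, so τ = 1/0.00578 = 173 s.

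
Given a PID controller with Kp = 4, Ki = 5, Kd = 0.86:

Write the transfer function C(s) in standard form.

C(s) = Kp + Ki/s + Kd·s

Substituting values: C(s) = 4 + 5/s + 0.86s = (0.86s² + 4s + 5)/s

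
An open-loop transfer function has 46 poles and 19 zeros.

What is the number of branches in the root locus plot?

Root locus has n branches where n = number of poles = 46.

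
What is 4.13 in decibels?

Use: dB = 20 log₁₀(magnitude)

dB = 20 log₁₀(4.13) = 12.3 dB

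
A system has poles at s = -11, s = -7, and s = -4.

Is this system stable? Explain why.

All poles are in the left half-plane. System is stable.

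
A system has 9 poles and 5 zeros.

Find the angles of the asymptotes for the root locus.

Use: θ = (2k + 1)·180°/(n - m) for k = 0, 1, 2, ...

n - m = 9 - 5 = 4. Angles: θk = (2k + 1)·180°/4 = 45°, 135°, 225°, 315°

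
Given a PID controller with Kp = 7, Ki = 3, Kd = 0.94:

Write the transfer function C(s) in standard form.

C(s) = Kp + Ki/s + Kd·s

Substituting values: C(s) = 7 + 3/s + 0.94s = (0.94s² + 7s + 3)/s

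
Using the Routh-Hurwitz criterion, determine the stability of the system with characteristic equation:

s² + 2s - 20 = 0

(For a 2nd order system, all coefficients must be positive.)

Coefficients: 1, 2, -20. c=-20 not positive, so system is unstable.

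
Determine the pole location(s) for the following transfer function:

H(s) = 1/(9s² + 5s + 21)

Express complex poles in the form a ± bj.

Discriminant = 5² - 4×9×21 = 25 - 756 = -731 < 0, so the poles are a complex conjugate pair s = (-5 ± j√731)/(2×9). Real part = -5/(2×9) = -5/18 ≈ -0.2778; imaginary part = ±√731/(2×9) ≈ 1.5021. Poles: s = -0.2778 ± 1.5021j.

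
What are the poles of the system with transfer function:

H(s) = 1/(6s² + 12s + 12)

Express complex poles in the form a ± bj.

Discriminant = 12² - 4×6×12 = 144 - 288 = -144 < 0, so the poles are a complex conjugate pair s = (-12 ± j√144)/(2×6). Real part = -12/(2×6) = -12/12 = -1; imaginary part = ±√144/(2×6) = 12/12 = 1. Poles: s = -1 ± 1j.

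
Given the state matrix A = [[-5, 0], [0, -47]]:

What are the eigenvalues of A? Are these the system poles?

For diagonal matrix, eigenvalues are diagonal entries: λ₁ = -5, λ₂ = -47. Eigenvalues of A = system poles.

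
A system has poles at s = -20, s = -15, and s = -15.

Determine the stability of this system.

All poles are in the left half-plane. System is stable.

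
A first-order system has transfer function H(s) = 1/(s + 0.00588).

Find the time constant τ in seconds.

For H(s) = 1/(s + 1/τ), the pole is at -1/τ = -0.00588, so τ = 1/0.00588 = 170.1 s.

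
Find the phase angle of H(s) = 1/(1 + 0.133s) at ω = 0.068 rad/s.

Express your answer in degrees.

Phase = -arctan(ωτ) = -arctan(0.068 × 0.133) = -0.5°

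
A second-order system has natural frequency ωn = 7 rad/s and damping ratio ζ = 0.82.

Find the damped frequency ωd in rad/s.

ωd = ωn√(1 - ζ²) = 7√(1 - 0.82²) = 4.01 rad/s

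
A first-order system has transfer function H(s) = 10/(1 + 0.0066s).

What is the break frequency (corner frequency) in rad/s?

Corner frequency = 1/τ = 1/0.0066 = 151.515 rad/s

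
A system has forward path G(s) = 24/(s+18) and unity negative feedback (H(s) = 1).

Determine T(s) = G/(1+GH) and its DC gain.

T(s) = G/(1+GH) = [24/(s+18)] / [1 + 24/(s+18)] = 24/(s+18+24) = 24/(s+42). DC gain = 24/42 = 0.5714.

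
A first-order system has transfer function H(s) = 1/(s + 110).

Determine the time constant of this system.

For H(s) = 1/(s + 1/τ), the pole is at -1/τ = -110, so τ = 1/110 = 0.0091 s.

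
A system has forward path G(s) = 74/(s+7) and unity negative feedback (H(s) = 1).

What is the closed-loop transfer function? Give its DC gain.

T(s) = G/(1+GH) = [74/(s+7)] / [1 + 74/(s+7)] = 74/(s+7+74) = 74/(s+81). DC gain = 74/81 = 0.9136.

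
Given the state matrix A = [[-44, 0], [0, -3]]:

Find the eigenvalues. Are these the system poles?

For diagonal matrix, eigenvalues are diagonal entries: λ₁ = -44, λ₂ = -3. Eigenvalues of A = system poles.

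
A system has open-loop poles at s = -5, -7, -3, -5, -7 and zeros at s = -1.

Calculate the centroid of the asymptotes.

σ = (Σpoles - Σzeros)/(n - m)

σ = (Σpoles - Σzeros)/(n - m) = (-27 - (-1))/(5 - 1) = -26/4 = -6.5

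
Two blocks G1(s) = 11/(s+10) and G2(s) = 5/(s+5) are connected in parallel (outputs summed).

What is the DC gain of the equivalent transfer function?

Parallel: G_eq = G1 + G2. DC gain = G1(0) + G2(0) = 11/10 + 5/5 = 1.1 + 1 = 2.1.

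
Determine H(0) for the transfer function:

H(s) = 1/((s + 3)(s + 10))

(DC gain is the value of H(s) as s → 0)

DC gain = H(0) = 1/(3 × 10) = 1/30 = 0.0333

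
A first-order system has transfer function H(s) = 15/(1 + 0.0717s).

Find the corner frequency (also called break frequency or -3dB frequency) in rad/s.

Corner frequency = 1/τ = 1/0.0717 = 13.947 rad/s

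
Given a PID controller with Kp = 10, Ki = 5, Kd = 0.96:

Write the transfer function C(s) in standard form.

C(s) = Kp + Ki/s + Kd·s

Substituting values: C(s) = 10 + 5/s + 0.96s = (0.96s² + 10s + 5)/s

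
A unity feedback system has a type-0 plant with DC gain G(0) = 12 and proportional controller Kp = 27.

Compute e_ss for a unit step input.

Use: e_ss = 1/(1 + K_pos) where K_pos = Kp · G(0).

K_pos = Kp · G(0) = 27 × 12 = 324. e_ss = 1/(1 + 324) = 0.0031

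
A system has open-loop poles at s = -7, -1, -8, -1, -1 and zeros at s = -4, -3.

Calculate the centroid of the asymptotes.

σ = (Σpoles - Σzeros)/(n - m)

σ = (Σpoles - Σzeros)/(n - m) = (-18 - (-7))/(5 - 2) = -11/3 = -3.67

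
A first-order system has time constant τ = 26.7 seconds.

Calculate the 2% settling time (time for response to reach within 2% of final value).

For first-order system, 2% settling time ≈ 4τ = 4 × 26.7 = 106.8 s.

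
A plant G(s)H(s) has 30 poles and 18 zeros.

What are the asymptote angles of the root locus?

n - m = 30 - 18 = 12. Angles: θk = (2k + 1)·180°/12 = 15°, 45°, 75°, 105°, 135°, 165°, 195°, 225°, 255°, 285°, 315°, 345°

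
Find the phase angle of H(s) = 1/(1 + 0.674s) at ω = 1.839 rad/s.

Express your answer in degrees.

Phase = -arctan(ωτ) = -arctan(1.839 × 0.674) = -51.1°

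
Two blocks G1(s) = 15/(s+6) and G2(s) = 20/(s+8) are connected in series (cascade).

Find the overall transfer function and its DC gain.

Series: multiply transfer functions. G_eq = 15/(s+6) × 20/(s+8) = 300/((s+6)(s+8)). DC gain = 300/(6×8) = 6.25.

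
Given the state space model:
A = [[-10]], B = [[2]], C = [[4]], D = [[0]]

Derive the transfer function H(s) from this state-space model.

(sI - A)⁻¹ = 1/(s + 10). H(s) = 4 × 2/(s + 10) + 0 = 8/(s + 10).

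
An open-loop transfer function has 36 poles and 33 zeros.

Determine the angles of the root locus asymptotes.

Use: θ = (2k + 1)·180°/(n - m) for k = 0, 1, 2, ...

n - m = 36 - 33 = 3. Angles: θk = (2k + 1)·180°/3 = 60°, 180°, 300°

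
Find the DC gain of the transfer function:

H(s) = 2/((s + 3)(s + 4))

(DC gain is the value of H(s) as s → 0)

DC gain = H(0) = 2/(3 × 4) = 2/12 = 0.1667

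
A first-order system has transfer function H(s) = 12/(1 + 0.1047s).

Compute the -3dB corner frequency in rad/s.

Corner frequency = 1/τ = 1/0.1047 = 9.551 rad/s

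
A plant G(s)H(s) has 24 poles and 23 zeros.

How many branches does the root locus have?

Root locus has n branches where n = number of poles = 24.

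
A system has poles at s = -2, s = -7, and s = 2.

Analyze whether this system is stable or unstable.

Pole(s) at s = 2 are not in the left half-plane. System is unstable.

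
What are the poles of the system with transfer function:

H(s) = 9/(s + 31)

Pole is where denominator = 0: s + 31 = 0, so s = -31.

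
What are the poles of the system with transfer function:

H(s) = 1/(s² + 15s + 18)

Discriminant = 15² - 4×1×18 = 225 - 72 = 153 > 0, so two distinct real poles. Using quadratic formula: s = (-15 ± √153)/(2×1) = (-15 ± √153)/2, with √153 ≈ 12.3693. s₁ ≈ -1.3153, s₂ ≈ -13.6847. Poles: s₁ = -1.3153, s₂ = -13.6847.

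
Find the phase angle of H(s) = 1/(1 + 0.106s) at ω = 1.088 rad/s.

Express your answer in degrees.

Phase = -arctan(ωτ) = -arctan(1.088 × 0.106) = -6.6°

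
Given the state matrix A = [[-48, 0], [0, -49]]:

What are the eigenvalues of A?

For diagonal matrix, eigenvalues are diagonal entries: λ₁ = -48, λ₂ = -49.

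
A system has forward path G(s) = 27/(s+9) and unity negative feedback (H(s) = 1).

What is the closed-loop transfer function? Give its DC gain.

T(s) = G/(1+GH) = [27/(s+9)] / [1 + 27/(s+9)] = 27/(s+9+27) = 27/(s+36). DC gain = 27/36 = 0.75.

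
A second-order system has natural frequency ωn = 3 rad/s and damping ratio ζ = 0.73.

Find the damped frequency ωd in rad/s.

ωd = ωn√(1 - ζ²) = 3√(1 - 0.73²) = 2.05 rad/s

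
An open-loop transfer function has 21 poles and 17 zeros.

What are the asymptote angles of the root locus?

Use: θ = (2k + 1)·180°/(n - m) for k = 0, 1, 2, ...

n - m = 21 - 17 = 4. Angles: θk = (2k + 1)·180°/4 = 45°, 135°, 225°, 315°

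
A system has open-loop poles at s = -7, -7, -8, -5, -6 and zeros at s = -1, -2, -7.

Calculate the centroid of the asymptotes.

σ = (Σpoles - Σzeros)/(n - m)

σ = (Σpoles - Σzeros)/(n - m) = (-33 - (-10))/(5 - 3) = -23/2 = -11.5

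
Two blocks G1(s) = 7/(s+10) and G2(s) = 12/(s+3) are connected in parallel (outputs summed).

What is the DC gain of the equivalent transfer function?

Parallel: G_eq = G1 + G2. DC gain = G1(0) + G2(0) = 7/10 + 12/3 = 0.7 + 4 = 4.7.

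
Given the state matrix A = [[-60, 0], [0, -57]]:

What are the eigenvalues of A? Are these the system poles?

For diagonal matrix, eigenvalues are diagonal entries: λ₁ = -60, λ₂ = -57. Eigenvalues of A = system poles.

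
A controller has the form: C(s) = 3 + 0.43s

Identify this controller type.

This is a Proportional-Derivative (PD) controller.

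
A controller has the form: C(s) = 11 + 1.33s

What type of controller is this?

This is a Proportional-Derivative (PD) controller.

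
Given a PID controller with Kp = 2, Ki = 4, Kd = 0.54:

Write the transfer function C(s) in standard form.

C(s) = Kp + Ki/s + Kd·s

Substituting values: C(s) = 2 + 4/s + 0.54s = (0.54s² + 2s + 4)/s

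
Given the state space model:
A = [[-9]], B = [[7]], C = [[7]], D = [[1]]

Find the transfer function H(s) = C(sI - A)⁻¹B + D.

(sI - A)⁻¹ = 1/(s + 9). H(s) = 7×7/(s + 9) + 1 = (s + 58)/(s + 9).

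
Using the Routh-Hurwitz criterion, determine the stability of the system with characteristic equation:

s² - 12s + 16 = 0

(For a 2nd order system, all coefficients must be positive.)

Coefficients: 1, -12, 16. b=-12 not positive, so system is unstable.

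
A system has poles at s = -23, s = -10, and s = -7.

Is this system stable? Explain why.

All poles are in the left half-plane. System is stable.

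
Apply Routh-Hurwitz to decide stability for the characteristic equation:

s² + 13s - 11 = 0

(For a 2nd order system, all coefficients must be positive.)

Coefficients: 1, 13, -11. c=-11 not positive, so system is unstable.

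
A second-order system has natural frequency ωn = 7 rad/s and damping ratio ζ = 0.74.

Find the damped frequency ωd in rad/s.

ωd = ωn√(1 - ζ²) = 7√(1 - 0.74²) = 4.71 rad/s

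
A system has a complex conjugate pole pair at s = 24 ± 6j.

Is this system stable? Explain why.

Real part of poles is 24 (> 0, right half-plane). Unstable.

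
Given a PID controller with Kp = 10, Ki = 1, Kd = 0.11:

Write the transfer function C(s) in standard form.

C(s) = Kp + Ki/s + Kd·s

Substituting values: C(s) = 10 + 1/s + 0.11s = (0.11s² + 10s + 1)/s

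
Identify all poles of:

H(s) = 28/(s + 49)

Pole is where denominator = 0: s + 49 = 0, so s = -49.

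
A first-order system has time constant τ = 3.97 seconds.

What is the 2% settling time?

For first-order system, 2% settling time ≈ 4τ = 4 × 3.97 = 15.88 s.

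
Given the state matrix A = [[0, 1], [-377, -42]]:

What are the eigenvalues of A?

det(A - λI) = λ² - (-42)λ + 377 = (λ - (-29))(λ - (-13)). Eigenvalues: -29, -13.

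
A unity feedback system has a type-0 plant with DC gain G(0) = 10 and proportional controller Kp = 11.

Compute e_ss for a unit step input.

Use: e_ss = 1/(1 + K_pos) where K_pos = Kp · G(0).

K_pos = Kp · G(0) = 11 × 10 = 110. e_ss = 1/(1 + 110) = 0.0090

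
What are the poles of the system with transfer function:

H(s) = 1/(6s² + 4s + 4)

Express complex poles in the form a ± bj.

Discriminant = 4² - 4×6×4 = 16 - 96 = -80 < 0, so the poles are a complex conjugate pair s = (-4 ± j√80)/(2×6). Real part = -4/(2×6) = -4/12 ≈ -0.3333; imaginary part = ±√80/(2×6) ≈ 0.7454. Poles: s = -0.3333 ± 0.7454j.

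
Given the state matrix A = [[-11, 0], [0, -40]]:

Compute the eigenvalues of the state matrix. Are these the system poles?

For diagonal matrix, eigenvalues are diagonal entries: λ₁ = -11, λ₂ = -40. Eigenvalues of A = system poles.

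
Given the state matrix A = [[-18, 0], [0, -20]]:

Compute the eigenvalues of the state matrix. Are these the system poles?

For diagonal matrix, eigenvalues are diagonal entries: λ₁ = -18, λ₂ = -20. Eigenvalues of A = system poles.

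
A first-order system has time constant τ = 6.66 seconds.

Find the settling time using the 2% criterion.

For first-order system, 2% settling time ≈ 4τ = 4 × 6.66 = 26.64 s.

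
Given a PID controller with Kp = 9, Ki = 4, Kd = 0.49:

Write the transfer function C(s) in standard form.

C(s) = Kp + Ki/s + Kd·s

Substituting values: C(s) = 9 + 4/s + 0.49s = (0.49s² + 9s + 4)/s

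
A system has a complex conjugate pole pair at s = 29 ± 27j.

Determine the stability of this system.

Real part of poles is 29 (> 0, right half-plane). Unstable.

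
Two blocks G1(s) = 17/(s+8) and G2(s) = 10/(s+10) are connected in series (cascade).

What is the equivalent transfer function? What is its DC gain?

Series: multiply transfer functions. G_eq = 17/(s+8) × 10/(s+10) = 170/((s+8)(s+10)). DC gain = 170/(8×10) = 2.125.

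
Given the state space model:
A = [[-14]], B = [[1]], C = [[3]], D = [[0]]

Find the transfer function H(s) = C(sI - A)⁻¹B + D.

(sI - A)⁻¹ = 1/(s + 14). H(s) = 3 × 1/(s + 14) + 0 = 3/(s + 14).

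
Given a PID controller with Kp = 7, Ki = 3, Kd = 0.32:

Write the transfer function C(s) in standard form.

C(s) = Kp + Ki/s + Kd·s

Substituting values: C(s) = 7 + 3/s + 0.32s = (0.32s² + 7s + 3)/s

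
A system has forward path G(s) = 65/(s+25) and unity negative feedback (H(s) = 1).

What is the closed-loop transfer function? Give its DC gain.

T(s) = G/(1+GH) = [65/(s+25)] / [1 + 65/(s+25)] = 65/(s+25+65) = 65/(s+90). DC gain = 65/90 = 0.7222.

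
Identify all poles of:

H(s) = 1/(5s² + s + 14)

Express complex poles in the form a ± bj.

Discriminant = 1² - 4×5×14 = 1 - 280 = -279 < 0, so the poles are a complex conjugate pair s = (-1 ± j√279)/(2×5). Real part = -1/(2×5) = -1/10 = -0.1; imaginary part = ±√279/(2×5) ≈ 1.6703. Poles: s = -0.1 ± 1.6703j.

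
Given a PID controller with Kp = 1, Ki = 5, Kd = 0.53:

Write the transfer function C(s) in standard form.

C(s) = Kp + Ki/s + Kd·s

Substituting values: C(s) = 1 + 5/s + 0.53s = (0.53s² + s + 5)/s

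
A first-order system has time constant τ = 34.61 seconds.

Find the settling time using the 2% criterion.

For first-order system, 2% settling time ≈ 4τ = 4 × 34.61 = 138.44 s.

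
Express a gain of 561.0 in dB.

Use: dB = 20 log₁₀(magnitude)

dB = 20 log₁₀(561.0) = 55.0 dB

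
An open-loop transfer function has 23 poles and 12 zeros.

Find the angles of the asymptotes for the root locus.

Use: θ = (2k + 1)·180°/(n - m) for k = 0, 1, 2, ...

n - m = 23 - 12 = 11. Angles: θk = (2k + 1)·180°/11 = 16.36°, 49.09°, 81.82°, 114.55°, 147.27°, 180°, 212.73°, 245.45°, 278.18°, 310.91°, 343.64°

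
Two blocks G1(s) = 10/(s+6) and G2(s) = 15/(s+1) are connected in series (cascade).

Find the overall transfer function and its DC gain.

Series: multiply transfer functions. G_eq = 10/(s+6) × 15/(s+1) = 150/((s+6)(s+1)). DC gain = 150/(6×1) = 25.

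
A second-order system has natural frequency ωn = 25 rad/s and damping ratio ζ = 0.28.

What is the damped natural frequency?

ωd = ωn√(1 - ζ²) = 25√(1 - 0.28²) = 24.0 rad/s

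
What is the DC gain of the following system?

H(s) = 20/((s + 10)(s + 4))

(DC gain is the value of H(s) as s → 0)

DC gain = H(0) = 20/(10 × 4) = 20/40 = 0.5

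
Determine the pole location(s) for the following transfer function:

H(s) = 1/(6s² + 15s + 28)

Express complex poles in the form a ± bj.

Discriminant = 15² - 4×6×28 = 225 - 672 = -447 < 0, so the poles are a complex conjugate pair s = (-15 ± j√447)/(2×6). Real part = -15/(2×6) = -15/12 = -1.25; imaginary part = ±√447/(2×6) ≈ 1.7619. Poles: s = -1.25 ± 1.7619j.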